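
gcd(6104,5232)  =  872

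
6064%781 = 597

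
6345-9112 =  - 2767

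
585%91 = 39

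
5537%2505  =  527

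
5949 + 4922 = 10871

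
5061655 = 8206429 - 3144774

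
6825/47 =145 + 10/47 = 145.21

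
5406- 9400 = - 3994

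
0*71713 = 0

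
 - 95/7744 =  - 95/7744 =- 0.01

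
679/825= 679/825 = 0.82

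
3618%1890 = 1728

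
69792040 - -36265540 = 106057580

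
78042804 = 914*85386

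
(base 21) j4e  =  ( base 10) 8477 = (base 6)103125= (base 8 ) 20435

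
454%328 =126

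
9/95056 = 9/95056 = 0.00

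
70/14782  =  35/7391 = 0.00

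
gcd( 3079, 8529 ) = 1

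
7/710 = 7/710 = 0.01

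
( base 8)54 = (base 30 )1e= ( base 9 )48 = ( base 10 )44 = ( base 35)19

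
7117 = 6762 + 355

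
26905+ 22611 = 49516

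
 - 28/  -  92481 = 28/92481 = 0.00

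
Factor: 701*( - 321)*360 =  - 2^3*3^3*5^1*107^1 *701^1 = -81007560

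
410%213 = 197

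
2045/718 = 2045/718=2.85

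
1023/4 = 1023/4 = 255.75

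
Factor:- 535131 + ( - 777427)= - 2^1*13^1 * 19^1*2657^1 =- 1312558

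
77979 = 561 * 139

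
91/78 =7/6 = 1.17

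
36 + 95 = 131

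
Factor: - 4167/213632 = -2^( - 7) * 3^2*463^1*1669^(-1) 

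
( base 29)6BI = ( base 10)5383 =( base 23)a41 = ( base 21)C47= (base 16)1507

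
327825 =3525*93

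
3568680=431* 8280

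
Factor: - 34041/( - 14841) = 3^( - 1)*7^1*17^( - 1 )*97^( - 1)*1621^1 = 11347/4947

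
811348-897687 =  - 86339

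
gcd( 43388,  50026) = 2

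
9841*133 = 1308853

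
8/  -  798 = - 4/399= - 0.01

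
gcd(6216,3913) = 7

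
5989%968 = 181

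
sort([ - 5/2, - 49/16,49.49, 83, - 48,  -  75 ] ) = [ - 75, - 48, - 49/16, - 5/2, 49.49, 83]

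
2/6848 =1/3424= 0.00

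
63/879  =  21/293 = 0.07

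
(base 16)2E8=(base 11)617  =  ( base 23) 198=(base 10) 744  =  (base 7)2112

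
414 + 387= 801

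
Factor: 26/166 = 13/83=13^1*83^(-1) 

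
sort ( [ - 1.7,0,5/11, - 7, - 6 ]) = [ - 7,  -  6, -1.7,0, 5/11 ] 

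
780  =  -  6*( - 130 )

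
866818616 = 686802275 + 180016341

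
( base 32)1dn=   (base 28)1o7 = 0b10110110111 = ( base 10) 1463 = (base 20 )3D3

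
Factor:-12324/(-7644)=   7^ ( - 2 ) * 79^1 = 79/49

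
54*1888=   101952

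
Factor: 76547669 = 11^1*113^1 * 61583^1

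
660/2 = 330 = 330.00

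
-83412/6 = -13902 =-13902.00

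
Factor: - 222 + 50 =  - 172 = - 2^2*43^1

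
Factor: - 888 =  - 2^3*3^1*37^1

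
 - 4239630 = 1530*( - 2771)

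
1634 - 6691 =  - 5057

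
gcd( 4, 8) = 4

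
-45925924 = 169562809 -215488733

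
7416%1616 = 952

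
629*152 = 95608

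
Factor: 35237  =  167^1 * 211^1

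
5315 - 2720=2595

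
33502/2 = 16751 = 16751.00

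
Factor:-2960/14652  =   - 2^2*3^ (-2)* 5^1*11^(-1)  =  - 20/99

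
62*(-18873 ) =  - 1170126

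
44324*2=88648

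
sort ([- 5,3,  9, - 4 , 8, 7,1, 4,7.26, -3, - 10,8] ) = [-10,-5, - 4, -3,1,3,4,7,7.26,8,8,9] 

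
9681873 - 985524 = 8696349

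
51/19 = 2 + 13/19 = 2.68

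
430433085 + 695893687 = 1126326772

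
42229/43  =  42229/43 = 982.07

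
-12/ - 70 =6/35= 0.17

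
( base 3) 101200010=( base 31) 82t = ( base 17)19fa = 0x1e63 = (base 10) 7779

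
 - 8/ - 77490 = 4/38745 =0.00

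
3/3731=3/3731 = 0.00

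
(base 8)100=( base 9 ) 71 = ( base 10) 64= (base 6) 144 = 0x40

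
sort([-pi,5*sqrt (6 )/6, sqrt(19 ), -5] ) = [ -5, - pi, 5*sqrt(6)/6,sqrt (19) ] 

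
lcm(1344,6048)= 12096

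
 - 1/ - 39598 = 1/39598 = 0.00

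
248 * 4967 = 1231816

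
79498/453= 175 + 223/453 = 175.49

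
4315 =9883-5568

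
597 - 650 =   -  53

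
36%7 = 1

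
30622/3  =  30622/3  =  10207.33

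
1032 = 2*516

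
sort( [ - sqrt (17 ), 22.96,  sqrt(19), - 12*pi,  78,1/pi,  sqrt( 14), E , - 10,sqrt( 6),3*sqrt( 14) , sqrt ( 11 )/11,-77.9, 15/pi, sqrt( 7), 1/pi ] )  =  [ - 77.9, - 12*pi, - 10,-sqrt ( 17 ),sqrt( 11)/11,1/pi,1/pi , sqrt( 6 ),sqrt(7 ),E,  sqrt(14),sqrt( 19),15/pi,  3*sqrt (14 ),22.96,78]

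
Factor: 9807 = 3^1* 7^1*467^1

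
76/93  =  76/93 = 0.82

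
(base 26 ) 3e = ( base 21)48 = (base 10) 92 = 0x5C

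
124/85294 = 62/42647 = 0.00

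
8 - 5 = 3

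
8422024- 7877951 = 544073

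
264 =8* 33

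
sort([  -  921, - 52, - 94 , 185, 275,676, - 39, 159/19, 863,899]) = [ - 921, - 94, - 52, - 39,159/19,185,275, 676 , 863, 899] 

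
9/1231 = 9/1231 = 0.01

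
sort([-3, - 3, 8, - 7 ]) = [ - 7, - 3 ,-3, 8]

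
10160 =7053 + 3107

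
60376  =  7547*8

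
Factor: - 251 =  - 251^1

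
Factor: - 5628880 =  - 2^4*5^1*71^1*991^1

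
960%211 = 116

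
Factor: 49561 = 29^1*1709^1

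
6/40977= 2/13659 = 0.00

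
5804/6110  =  2902/3055 = 0.95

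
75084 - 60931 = 14153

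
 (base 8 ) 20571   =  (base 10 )8569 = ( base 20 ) 1189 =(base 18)1881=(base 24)el1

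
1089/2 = 1089/2 = 544.50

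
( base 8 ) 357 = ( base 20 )bj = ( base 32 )7F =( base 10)239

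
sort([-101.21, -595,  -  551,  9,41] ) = [-595,-551, -101.21,9,41]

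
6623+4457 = 11080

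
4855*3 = 14565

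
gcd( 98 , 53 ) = 1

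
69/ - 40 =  - 69/40  =  - 1.73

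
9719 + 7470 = 17189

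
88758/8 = 11094 + 3/4 = 11094.75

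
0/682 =0 =0.00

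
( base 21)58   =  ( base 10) 113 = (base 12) 95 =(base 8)161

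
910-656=254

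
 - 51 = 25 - 76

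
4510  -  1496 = 3014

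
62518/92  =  31259/46 = 679.54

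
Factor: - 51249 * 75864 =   -  2^3 * 3^2  *  11^1*29^1*109^1* 1553^1 = -  3887954136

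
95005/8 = 95005/8 = 11875.62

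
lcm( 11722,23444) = 23444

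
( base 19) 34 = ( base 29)23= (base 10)61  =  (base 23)2F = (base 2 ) 111101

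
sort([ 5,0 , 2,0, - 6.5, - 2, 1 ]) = [  -  6.5, - 2, 0, 0,1 , 2, 5 ] 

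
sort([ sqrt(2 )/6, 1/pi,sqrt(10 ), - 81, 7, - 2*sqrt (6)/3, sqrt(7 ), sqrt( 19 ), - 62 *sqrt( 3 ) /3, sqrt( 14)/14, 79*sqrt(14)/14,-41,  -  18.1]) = [ -81,-41,-62*sqrt( 3 ) /3, - 18.1, - 2*sqrt(6) /3, sqrt( 2 )/6,  sqrt ( 14 ) /14,1/pi,sqrt(7 ), sqrt(10 ), sqrt(19 ), 7, 79*sqrt( 14)/14 ] 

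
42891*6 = 257346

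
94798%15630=1018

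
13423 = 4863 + 8560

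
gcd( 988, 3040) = 76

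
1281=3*427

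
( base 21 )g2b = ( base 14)283B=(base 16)1BC5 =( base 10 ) 7109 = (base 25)b99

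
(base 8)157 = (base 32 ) 3F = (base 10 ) 111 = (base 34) 39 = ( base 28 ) 3r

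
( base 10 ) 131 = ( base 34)3t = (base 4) 2003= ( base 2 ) 10000011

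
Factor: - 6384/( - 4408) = 42/29 = 2^1*3^1*7^1*29^( - 1)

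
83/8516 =83/8516 = 0.01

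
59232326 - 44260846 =14971480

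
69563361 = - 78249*( - 889)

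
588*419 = 246372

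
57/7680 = 19/2560 =0.01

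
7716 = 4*1929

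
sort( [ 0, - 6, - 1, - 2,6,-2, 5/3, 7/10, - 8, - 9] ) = [ - 9, - 8, - 6,-2, - 2,-1, 0, 7/10,5/3,6]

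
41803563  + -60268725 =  - 18465162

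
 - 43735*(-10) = 437350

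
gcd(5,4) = 1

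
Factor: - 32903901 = -3^5*43^1* 47^1*67^1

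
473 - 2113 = - 1640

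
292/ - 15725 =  - 1 + 15433/15725  =  - 0.02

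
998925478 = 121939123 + 876986355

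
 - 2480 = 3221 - 5701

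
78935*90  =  7104150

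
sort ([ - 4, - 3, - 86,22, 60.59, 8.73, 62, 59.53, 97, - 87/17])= [ - 86, - 87/17, - 4, - 3, 8.73, 22, 59.53 , 60.59, 62, 97 ] 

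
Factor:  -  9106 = - 2^1*29^1*157^1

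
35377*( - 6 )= -212262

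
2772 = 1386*2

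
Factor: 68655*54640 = 2^4*3^1*5^2*23^1* 199^1*683^1 = 3751309200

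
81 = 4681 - 4600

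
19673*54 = 1062342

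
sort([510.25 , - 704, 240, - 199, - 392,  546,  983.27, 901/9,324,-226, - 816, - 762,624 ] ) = [-816, - 762,-704, - 392,-226,-199,901/9,240 , 324, 510.25, 546, 624, 983.27]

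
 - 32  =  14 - 46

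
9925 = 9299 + 626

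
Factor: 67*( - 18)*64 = -2^7*3^2*67^1 =- 77184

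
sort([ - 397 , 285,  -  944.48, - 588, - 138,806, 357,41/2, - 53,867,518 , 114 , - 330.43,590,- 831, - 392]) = [ - 944.48, - 831, - 588, - 397,  -  392, - 330.43, - 138, - 53, 41/2, 114,285,357,  518,590,  806, 867]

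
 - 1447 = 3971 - 5418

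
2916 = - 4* ( - 729)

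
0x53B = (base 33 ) 17J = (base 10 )1339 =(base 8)2473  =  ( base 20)36j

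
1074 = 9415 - 8341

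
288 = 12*24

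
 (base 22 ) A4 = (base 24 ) 98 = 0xe0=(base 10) 224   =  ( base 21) AE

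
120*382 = 45840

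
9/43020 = 1/4780 =0.00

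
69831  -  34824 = 35007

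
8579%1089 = 956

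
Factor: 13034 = 2^1*7^3*19^1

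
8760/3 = 2920 = 2920.00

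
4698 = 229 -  - 4469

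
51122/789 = 64 + 626/789 = 64.79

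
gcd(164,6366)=2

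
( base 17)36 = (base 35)1m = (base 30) 1R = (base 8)71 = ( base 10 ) 57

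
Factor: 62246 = 2^1*31123^1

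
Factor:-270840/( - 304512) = 185/208  =  2^(-4 )*5^1*13^(  -  1)*37^1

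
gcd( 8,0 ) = 8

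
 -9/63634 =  - 1 + 63625/63634 =- 0.00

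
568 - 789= -221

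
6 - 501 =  - 495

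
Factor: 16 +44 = 2^2 *3^1*5^1 = 60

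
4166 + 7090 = 11256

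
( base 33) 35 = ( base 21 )4K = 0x68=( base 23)4c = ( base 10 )104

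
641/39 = 16 + 17/39 = 16.44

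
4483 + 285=4768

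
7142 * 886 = 6327812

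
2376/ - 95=  -  26 + 94/95 = - 25.01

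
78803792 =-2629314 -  - 81433106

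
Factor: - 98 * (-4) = 2^3*7^2 = 392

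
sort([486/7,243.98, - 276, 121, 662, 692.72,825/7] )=[- 276,486/7,825/7,121, 243.98, 662,692.72] 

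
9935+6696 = 16631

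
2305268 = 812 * 2839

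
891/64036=891/64036 = 0.01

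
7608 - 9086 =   -  1478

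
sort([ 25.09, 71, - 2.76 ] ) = [  -  2.76, 25.09, 71 ] 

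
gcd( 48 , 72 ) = 24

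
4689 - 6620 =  - 1931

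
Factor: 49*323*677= 7^2*17^1*19^1*677^1 = 10714879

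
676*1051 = 710476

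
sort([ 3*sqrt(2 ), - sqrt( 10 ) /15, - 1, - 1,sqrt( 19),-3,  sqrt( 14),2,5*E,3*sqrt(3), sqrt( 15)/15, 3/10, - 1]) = [-3,-1, - 1,  -  1, - sqrt( 10)/15,sqrt(15)/15,3/10,  2, sqrt( 14 ),3 * sqrt( 2 ), sqrt( 19 ),3*sqrt(3),  5*E] 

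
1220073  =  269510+950563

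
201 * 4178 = 839778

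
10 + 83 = 93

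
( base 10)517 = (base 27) J4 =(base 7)1336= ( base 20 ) 15H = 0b1000000101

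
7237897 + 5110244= 12348141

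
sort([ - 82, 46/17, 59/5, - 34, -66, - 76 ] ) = [ - 82, - 76, - 66, - 34,46/17, 59/5]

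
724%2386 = 724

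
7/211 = 7/211  =  0.03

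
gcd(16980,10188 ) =3396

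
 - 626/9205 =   -  626/9205 =- 0.07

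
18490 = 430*43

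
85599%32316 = 20967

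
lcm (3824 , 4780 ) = 19120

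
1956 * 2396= 4686576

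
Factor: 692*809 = 559828  =  2^2*173^1*809^1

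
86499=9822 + 76677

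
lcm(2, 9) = 18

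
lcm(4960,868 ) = 34720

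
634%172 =118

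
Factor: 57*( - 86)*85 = -2^1*3^1*5^1*17^1*19^1 *43^1 = -416670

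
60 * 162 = 9720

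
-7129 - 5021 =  - 12150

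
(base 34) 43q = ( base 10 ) 4752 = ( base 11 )3630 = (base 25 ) 7f2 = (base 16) 1290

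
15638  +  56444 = 72082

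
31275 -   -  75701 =106976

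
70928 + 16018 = 86946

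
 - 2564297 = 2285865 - 4850162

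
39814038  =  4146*9603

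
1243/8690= 113/790 = 0.14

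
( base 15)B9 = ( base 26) 6i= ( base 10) 174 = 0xae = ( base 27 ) 6c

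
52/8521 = 52/8521 = 0.01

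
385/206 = 385/206= 1.87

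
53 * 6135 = 325155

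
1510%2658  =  1510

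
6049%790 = 519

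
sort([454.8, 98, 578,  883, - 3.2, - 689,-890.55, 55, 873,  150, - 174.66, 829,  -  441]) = [-890.55,-689 , - 441, - 174.66, - 3.2,55,98,150, 454.8, 578,829,873, 883]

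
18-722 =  - 704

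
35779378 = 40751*878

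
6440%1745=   1205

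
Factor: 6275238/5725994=3^1*197^1*5309^1*2862997^( - 1) = 3137619/2862997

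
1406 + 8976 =10382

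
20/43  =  20/43 = 0.47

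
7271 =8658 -1387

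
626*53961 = 33779586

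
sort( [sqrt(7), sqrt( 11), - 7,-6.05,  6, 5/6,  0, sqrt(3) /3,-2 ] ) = [ - 7, - 6.05, - 2,0, sqrt(3)/3, 5/6, sqrt(7),  sqrt (11),6]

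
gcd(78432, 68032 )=32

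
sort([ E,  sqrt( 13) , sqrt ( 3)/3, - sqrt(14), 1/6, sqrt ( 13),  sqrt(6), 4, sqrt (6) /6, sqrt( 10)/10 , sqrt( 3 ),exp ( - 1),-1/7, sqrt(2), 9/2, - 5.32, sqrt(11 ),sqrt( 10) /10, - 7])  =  [- 7, - 5.32, - sqrt(14 ),  -  1/7,  1/6,sqrt( 10 )/10, sqrt( 10 )/10,exp( - 1 ), sqrt( 6)/6,sqrt( 3)/3, sqrt( 2),sqrt( 3), sqrt(6 ),E , sqrt( 11),  sqrt(13),sqrt( 13 ), 4,9/2 ]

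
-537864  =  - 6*89644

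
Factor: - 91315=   -  5^1*7^1*2609^1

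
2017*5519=11131823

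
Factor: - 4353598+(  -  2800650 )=-7154248 = - 2^3*894281^1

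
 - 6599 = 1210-7809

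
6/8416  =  3/4208 = 0.00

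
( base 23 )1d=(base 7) 51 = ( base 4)210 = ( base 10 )36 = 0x24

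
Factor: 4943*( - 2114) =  - 2^1 * 7^1 * 151^1*4943^1 =- 10449502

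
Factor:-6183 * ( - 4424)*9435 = 2^3*3^4*5^1*7^1*17^1*37^1*79^1*229^1 = 258081140520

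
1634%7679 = 1634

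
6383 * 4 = 25532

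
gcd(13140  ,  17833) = 1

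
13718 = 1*13718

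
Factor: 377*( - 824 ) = - 2^3*13^1*29^1*103^1 = - 310648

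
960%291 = 87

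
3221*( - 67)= -215807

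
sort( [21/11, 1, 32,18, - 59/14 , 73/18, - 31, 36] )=[-31, - 59/14, 1,21/11 , 73/18,18,32, 36 ] 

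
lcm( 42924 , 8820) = 643860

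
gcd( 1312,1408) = 32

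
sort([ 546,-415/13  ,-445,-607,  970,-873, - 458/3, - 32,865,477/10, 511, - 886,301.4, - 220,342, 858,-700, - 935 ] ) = [ - 935,-886, - 873 ,- 700, - 607, - 445, - 220,-458/3, - 32,-415/13,477/10,301.4,342,  511,546,858,865,970] 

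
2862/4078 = 1431/2039  =  0.70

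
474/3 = 158  =  158.00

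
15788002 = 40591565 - 24803563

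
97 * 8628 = 836916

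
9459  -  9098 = 361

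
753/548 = 753/548 = 1.37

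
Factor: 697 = 17^1*  41^1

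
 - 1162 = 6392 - 7554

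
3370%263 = 214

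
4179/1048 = 3+ 1035/1048 = 3.99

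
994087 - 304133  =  689954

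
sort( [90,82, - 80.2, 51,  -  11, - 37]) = [ - 80.2, - 37, - 11,  51,82, 90]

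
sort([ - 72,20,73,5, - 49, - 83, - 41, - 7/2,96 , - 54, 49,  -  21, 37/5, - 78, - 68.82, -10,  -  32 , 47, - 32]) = [-83, -78 , - 72,  -  68.82,-54, -49 ,- 41, - 32, - 32,  -  21, - 10 , - 7/2,5, 37/5, 20, 47,49, 73 , 96 ] 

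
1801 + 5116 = 6917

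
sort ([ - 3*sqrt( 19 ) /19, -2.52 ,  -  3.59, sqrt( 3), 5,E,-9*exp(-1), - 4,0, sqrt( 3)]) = [ - 4, - 3.59, - 9*exp( - 1),- 2.52, - 3*sqrt( 19)/19,0, sqrt ( 3), sqrt( 3) , E,5]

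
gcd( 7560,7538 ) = 2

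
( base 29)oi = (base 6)3150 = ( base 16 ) 2CA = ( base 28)pe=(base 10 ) 714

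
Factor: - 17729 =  - 17729^1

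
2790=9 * 310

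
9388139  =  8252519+1135620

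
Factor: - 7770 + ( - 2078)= - 9848=- 2^3*  1231^1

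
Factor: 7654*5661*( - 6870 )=-2^2*3^3 *5^1 * 17^1*37^1*43^1  *89^1*229^1 = - 297672249780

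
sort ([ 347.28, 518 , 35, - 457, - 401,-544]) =[ -544 , - 457,-401,35,347.28,  518]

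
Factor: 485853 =3^1 * 71^1*2281^1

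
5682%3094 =2588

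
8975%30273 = 8975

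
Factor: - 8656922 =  - 2^1*4328461^1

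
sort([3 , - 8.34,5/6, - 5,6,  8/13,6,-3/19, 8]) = [ - 8.34,-5, - 3/19,8/13, 5/6,3,6,6,8]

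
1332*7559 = 10068588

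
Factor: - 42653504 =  - 2^6*666461^1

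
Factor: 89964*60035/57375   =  2353372/25 = 2^2*5^( - 2) * 7^2 * 12007^1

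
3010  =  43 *70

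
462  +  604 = 1066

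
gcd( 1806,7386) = 6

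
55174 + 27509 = 82683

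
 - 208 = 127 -335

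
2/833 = 2/833 = 0.00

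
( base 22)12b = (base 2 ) 1000011011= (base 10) 539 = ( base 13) 326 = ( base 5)4124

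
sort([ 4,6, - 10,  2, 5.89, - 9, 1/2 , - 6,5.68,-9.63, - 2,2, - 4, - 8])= [  -  10 , - 9.63, - 9,  -  8, - 6,  -  4,  -  2,1/2, 2, 2, 4, 5.68 , 5.89,  6] 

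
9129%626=365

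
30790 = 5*6158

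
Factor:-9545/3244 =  - 2^(  -  2)*5^1 * 23^1*83^1 * 811^(  -  1) 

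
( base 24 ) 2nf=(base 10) 1719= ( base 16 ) 6B7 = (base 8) 3267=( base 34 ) 1GJ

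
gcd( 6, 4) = 2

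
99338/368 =49669/184=269.94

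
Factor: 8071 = 7^1*1153^1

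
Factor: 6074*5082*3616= 111618933888 = 2^7 * 3^1*7^1*11^2 * 113^1 * 3037^1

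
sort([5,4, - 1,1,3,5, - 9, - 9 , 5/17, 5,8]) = [ - 9, - 9,  -  1, 5/17, 1, 3,4, 5 , 5, 5, 8 ]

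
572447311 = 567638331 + 4808980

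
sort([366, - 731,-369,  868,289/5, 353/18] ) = [ - 731, - 369, 353/18,289/5,366,868] 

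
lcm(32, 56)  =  224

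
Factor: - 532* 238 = - 2^3* 7^2*17^1*19^1 =- 126616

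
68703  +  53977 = 122680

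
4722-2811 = 1911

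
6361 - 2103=4258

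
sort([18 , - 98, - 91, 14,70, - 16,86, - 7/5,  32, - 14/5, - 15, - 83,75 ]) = [ - 98,  -  91, - 83, - 16,-15, - 14/5,  -  7/5, 14,18,32,  70, 75,86]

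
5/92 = 5/92 = 0.05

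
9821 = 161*61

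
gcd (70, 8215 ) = 5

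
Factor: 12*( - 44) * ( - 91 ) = 48048 = 2^4*3^1*7^1*11^1*13^1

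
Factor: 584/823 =2^3 * 73^1*823^( - 1)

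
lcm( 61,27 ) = 1647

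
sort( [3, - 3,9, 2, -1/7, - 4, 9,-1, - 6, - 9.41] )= [-9.41,-6,-4,-3,  -  1,  -  1/7,2 , 3,9,  9] 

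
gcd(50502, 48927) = 3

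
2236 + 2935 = 5171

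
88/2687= 88/2687 =0.03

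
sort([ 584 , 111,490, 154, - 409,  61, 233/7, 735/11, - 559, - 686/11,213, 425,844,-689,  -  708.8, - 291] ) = [ - 708.8, - 689, - 559 , - 409 , - 291,-686/11, 233/7,61,735/11,111,154, 213, 425, 490, 584,844]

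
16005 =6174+9831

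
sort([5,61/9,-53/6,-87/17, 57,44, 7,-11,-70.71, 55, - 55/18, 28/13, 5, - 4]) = [ - 70.71, - 11 , - 53/6 , - 87/17, - 4, - 55/18,28/13 , 5,5,61/9, 7,44,55, 57]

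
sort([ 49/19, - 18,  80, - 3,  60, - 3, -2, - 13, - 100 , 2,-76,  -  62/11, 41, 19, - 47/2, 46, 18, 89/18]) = [ - 100, - 76, - 47/2, -18, - 13, - 62/11 ,  -  3, - 3, - 2, 2, 49/19 , 89/18, 18,19, 41 , 46, 60,80 ] 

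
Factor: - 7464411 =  - 3^2*17^1 * 48787^1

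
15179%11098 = 4081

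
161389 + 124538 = 285927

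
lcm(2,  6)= 6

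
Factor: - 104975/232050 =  - 2^( - 1 )*3^(-1)*7^( - 1 )*19^1 = - 19/42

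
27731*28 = 776468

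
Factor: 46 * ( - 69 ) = - 3174= - 2^1*3^1 * 23^2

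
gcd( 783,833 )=1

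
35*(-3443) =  - 120505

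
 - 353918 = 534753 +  -888671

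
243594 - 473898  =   - 230304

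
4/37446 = 2/18723=0.00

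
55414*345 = 19117830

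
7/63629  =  7/63629 = 0.00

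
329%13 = 4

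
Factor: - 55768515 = - 3^1 *5^1* 11^1*19^1*17789^1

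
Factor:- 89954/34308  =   - 44977/17154 = - 2^( - 1 ) * 3^( - 2) * 41^1*953^( - 1)*1097^1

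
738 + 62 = 800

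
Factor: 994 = 2^1*7^1*71^1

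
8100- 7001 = 1099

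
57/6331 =57/6331=0.01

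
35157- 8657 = 26500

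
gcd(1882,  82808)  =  1882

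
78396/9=8710 + 2/3=8710.67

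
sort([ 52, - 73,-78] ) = [ - 78, - 73, 52]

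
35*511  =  17885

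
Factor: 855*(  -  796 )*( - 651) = 443057580= 2^2*3^3*5^1*7^1*19^1*31^1*199^1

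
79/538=79/538 = 0.15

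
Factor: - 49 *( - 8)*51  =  2^3*3^1 * 7^2 * 17^1=19992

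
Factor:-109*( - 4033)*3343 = 37^1 * 109^2*3343^1 = 1469572771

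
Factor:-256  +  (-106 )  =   - 2^1*181^1 = - 362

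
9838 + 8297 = 18135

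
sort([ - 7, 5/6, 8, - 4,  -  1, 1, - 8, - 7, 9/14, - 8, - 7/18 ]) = [-8,-8, - 7, - 7, - 4, - 1, - 7/18, 9/14, 5/6,1, 8]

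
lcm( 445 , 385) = 34265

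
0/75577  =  0 = 0.00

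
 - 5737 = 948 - 6685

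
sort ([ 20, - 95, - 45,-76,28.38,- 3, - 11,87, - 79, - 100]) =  [ - 100,-95, - 79, - 76,-45,-11 , - 3,20,28.38, 87 ]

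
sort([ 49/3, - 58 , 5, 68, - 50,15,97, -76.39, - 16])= [ -76.39, - 58,-50, - 16,  5,15, 49/3,68, 97 ]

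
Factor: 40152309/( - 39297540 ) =-2^( - 2 )*5^(  -  1)*17^(- 1 )*59^ ( - 1 )*653^ ( -1)*929^1*14407^1=-  13384103/13099180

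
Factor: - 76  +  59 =-17 = - 17^1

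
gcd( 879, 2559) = 3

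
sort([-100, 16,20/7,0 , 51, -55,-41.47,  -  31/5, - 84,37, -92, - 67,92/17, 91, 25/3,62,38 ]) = [-100,- 92 , - 84,  -  67, - 55, - 41.47, - 31/5, 0,20/7,92/17, 25/3,16,37, 38, 51,62 , 91]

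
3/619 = 3/619 = 0.00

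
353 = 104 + 249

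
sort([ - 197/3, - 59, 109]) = [ - 197/3, - 59,109 ] 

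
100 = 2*50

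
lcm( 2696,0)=0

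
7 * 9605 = 67235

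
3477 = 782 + 2695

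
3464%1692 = 80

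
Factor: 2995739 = 751^1*3989^1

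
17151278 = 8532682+8618596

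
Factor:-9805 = -5^1 *37^1*53^1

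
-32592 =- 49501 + 16909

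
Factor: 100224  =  2^7*3^3*29^1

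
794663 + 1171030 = 1965693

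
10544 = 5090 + 5454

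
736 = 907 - 171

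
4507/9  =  500 + 7/9 = 500.78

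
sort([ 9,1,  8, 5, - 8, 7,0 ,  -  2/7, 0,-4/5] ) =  [-8,-4/5,-2/7, 0, 0, 1 , 5, 7 , 8,9 ] 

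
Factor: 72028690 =2^1*5^1*7202869^1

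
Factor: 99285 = 3^1 * 5^1*6619^1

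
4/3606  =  2/1803 = 0.00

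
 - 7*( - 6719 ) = 47033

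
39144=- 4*( - 9786)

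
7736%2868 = 2000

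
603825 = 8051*75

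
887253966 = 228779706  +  658474260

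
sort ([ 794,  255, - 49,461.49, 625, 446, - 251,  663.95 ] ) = [- 251,-49, 255, 446, 461.49, 625, 663.95, 794 ] 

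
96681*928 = 89719968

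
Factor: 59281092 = 2^2*3^3*13^1*42223^1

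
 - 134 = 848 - 982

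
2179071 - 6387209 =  - 4208138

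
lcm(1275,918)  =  22950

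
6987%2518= 1951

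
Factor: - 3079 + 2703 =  - 376 = -2^3*47^1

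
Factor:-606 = -2^1 * 3^1 * 101^1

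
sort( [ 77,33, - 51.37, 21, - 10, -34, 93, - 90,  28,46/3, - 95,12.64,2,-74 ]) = [ - 95, - 90, - 74,- 51.37, - 34,  -  10, 2, 12.64, 46/3,21,28,33,77 , 93 ]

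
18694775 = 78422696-59727921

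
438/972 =73/162  =  0.45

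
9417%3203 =3011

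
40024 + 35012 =75036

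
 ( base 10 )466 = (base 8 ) 722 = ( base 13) 29b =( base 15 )211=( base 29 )g2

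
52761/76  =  52761/76 = 694.22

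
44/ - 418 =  - 2/19 = - 0.11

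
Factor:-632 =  - 2^3*79^1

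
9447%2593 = 1668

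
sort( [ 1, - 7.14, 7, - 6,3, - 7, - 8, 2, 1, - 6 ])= [  -  8 , - 7.14,-7, - 6 , - 6,1, 1,2,3, 7]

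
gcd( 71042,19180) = 2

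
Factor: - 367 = - 367^1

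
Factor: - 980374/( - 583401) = 2^1*3^( - 1)*7^( - 1)*13^( - 1 ) * 29^1*  2137^( - 1)*16903^1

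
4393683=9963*441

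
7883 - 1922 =5961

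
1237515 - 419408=818107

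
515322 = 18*28629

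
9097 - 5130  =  3967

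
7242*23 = 166566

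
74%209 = 74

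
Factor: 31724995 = 5^1*109^1 *58211^1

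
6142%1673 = 1123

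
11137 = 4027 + 7110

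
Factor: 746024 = 2^3  *  93253^1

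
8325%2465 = 930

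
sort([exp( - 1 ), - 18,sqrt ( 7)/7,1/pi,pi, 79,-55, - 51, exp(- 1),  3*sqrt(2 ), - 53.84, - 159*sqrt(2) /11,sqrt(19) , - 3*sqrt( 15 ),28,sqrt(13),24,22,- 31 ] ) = [-55,  -  53.84 ,  -  51, - 31, - 159*sqrt(2)/11, - 18,  -  3*sqrt( 15 ), 1/pi,exp( - 1),exp( - 1),sqrt (7)/7,pi,  sqrt(13 ), 3*sqrt( 2 ),sqrt(19 ), 22,24,28,79]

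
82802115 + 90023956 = 172826071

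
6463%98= 93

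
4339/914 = 4339/914 =4.75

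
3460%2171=1289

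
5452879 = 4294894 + 1157985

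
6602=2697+3905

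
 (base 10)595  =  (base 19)1C6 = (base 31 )J6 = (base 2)1001010011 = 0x253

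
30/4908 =5/818 = 0.01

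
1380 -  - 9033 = 10413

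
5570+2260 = 7830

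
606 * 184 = 111504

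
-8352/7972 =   -  2+1898/1993 = - 1.05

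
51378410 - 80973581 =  - 29595171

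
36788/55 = 36788/55 = 668.87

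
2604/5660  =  651/1415 = 0.46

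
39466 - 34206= 5260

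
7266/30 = 242 + 1/5 = 242.20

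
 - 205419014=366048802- 571467816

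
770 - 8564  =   - 7794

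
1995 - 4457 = - 2462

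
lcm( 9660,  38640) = 38640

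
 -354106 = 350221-704327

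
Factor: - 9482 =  - 2^1*11^1*431^1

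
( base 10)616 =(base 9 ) 754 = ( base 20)1ag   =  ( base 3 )211211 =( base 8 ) 1150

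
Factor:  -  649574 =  - 2^1*31^1 * 10477^1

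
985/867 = 1 + 118/867 = 1.14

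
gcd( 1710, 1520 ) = 190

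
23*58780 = 1351940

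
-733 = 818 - 1551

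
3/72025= 3/72025  =  0.00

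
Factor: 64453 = 64453^1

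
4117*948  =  3902916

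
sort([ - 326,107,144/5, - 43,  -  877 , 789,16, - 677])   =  [-877,-677,-326,-43,  16,144/5, 107,789 ] 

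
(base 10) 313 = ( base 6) 1241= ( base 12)221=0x139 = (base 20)FD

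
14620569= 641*22809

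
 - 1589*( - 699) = 1110711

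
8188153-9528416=  -  1340263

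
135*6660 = 899100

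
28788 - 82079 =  - 53291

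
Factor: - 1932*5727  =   - 2^2*3^2*7^1*23^2*83^1 =- 11064564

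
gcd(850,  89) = 1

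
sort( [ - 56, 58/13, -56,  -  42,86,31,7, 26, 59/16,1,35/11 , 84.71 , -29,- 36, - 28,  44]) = [-56,-56, - 42,  -  36, - 29, - 28,1 , 35/11,59/16, 58/13,7,26,31, 44, 84.71,86]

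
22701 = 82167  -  59466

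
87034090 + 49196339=136230429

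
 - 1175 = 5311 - 6486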